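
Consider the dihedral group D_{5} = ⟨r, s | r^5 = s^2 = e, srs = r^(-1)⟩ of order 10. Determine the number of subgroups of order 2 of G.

|G| = 10 and 2 | 10, so subgroups of order 2 are possible by Lagrange.
The subgroups of order 2 are: {e, r^2s}; {e, r^3s}; {e, r^4s}; {e, rs}; … (5 in all).
So G has 5 subgroups of order 2.

5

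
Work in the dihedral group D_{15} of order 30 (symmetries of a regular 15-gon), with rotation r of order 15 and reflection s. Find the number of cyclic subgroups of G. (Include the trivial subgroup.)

Group the elements of G by the cyclic subgroup they generate; each cyclic subgroup of order d accounts for φ(d) elements.
Cyclic subgroups by order — order 1: 1; order 2: 15; order 3: 1; order 5: 1; order 15: 1.
Total: 19.

19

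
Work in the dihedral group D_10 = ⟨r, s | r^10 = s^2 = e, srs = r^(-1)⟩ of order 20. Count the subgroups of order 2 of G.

11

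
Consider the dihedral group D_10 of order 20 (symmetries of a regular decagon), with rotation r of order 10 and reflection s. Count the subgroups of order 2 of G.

11

|G| = 20 and 2 | 20, so subgroups of order 2 are possible by Lagrange.
The subgroups of order 2 are: {e, r^2s}; {e, r^3s}; {e, r^4s}; {e, r^5}; … (11 in all).
So G has 11 subgroups of order 2.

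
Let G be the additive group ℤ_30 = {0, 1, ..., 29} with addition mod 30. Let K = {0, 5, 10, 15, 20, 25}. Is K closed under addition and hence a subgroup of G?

Yes

|K| = 6 divides |G| = 30, consistent with Lagrange.
K contains the identity, every element's inverse is in K, and K is closed under +: it is a subgroup.
In fact K = ⟨5⟩.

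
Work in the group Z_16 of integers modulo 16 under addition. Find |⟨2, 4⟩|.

|⟨2⟩| = 8 and |⟨4⟩| = 4, so |H| is a multiple of lcm(8, 4) = 8 and divides |G| = 16.
Closing under the operation: H = {0, 2, 4, 6, 8, 10, 12, 14}, so |H| = 8.

8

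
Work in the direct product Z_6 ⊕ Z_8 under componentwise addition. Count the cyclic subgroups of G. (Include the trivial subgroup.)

16

Each element a generates a cyclic subgroup ⟨a⟩; distinct elements may generate the same one (a cyclic group of order d has φ(d) generators).
Cyclic subgroups by order — order 1: 1; order 2: 3; order 3: 1; order 4: 2; order 6: 3; order 8: 2; order 12: 2; order 24: 2.
Total: 16.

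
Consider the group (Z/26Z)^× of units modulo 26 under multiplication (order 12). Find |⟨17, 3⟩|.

6

|⟨17⟩| = 6 and |⟨3⟩| = 3, so |H| is a multiple of lcm(6, 3) = 6 and divides |G| = 12.
Closing under the operation: H = {1, 3, 9, 17, 23, 25}, so |H| = 6.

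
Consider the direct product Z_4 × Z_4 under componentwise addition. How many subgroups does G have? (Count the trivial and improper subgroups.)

|G| = 16, so by Lagrange every subgroup order divides 16. Divisors: 1, 2, 4, 8, 16.
Subgroups by order — order 1: 1; order 2: 3; order 4: 7; order 8: 3; order 16: 1.
Total: 1 + 3 + 7 + 3 + 1 = 15.

15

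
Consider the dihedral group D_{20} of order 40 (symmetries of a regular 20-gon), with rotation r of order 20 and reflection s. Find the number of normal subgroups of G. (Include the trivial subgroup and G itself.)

G has 48 subgroups. Checking conjugation-invariance by order — order 1: 1/1 normal; order 2: 1/21 normal; order 4: 1/11 normal; order 5: 1/1 normal; order 8: 0/5 normal; order 10: 1/5 normal; order 20: 3/3 normal; order 40: 1/1 normal.
Total normal subgroups: 9.

9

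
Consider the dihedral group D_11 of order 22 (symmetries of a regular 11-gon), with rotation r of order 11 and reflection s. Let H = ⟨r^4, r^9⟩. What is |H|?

11

|⟨r^4⟩| = 11 and |⟨r^9⟩| = 11, so |H| is a multiple of lcm(11, 11) = 11 and divides |G| = 22.
Closing under the operation: H = {e, r, r^2, r^3, r^4, r^5, r^6, r^7, r^8, r^9, r^10}, so |H| = 11.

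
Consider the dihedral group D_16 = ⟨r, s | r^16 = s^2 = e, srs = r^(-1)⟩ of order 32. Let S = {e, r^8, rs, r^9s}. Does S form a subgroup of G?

Yes

|S| = 4 divides |G| = 32, consistent with Lagrange.
S contains the identity, every element's inverse is in S, and S is closed under ·: it is a subgroup.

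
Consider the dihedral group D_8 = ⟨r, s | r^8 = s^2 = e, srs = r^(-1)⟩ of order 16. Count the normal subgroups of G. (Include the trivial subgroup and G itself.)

G has 19 subgroups. Checking conjugation-invariance by order — order 1: 1/1 normal; order 2: 1/9 normal; order 4: 1/5 normal; order 8: 3/3 normal; order 16: 1/1 normal.
Total normal subgroups: 7.

7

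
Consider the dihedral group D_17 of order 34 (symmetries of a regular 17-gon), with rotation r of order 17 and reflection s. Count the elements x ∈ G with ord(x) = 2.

Enumerating element orders in G gives 17 elements of order 2.

17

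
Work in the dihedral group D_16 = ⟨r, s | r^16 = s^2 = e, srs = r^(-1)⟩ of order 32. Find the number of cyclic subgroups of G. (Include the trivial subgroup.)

21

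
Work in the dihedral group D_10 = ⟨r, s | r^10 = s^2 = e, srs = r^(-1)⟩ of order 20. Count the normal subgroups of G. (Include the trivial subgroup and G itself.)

7

G has 22 subgroups. Checking conjugation-invariance by order — order 1: 1/1 normal; order 2: 1/11 normal; order 4: 0/5 normal; order 5: 1/1 normal; order 10: 3/3 normal; order 20: 1/1 normal.
Total normal subgroups: 7.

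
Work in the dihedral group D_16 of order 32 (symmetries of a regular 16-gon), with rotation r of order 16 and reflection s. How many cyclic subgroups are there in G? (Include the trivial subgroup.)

21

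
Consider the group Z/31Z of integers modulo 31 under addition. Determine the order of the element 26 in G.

31

In Z/31Z, the order of an element a is n/gcd(a, n).
gcd(26, 31) = 1, so |⟨26⟩| = 31/1 = 31.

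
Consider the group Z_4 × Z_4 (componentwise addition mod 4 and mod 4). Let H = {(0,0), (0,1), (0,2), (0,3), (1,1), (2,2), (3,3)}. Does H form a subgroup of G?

No

|H| = 7 does not divide |G| = 16, so by Lagrange H is not a subgroup.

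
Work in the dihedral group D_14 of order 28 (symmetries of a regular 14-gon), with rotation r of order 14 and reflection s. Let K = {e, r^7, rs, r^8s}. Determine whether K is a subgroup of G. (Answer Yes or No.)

Yes

|K| = 4 divides |G| = 28, consistent with Lagrange.
K contains the identity, every element's inverse is in K, and K is closed under ·: it is a subgroup.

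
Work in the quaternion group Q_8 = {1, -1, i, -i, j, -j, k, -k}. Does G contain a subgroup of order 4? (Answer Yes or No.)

4 | 8. A subgroup of order 4 is {1, -1, i, -i}.

Yes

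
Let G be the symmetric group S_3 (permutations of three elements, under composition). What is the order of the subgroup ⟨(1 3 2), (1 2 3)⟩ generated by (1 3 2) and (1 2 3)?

3

|⟨(1 3 2)⟩| = 3 and |⟨(1 2 3)⟩| = 3, so |H| is a multiple of lcm(3, 3) = 3 and divides |G| = 6.
Closing under the operation: H = {e, (1 2 3), (1 3 2)}, so |H| = 3.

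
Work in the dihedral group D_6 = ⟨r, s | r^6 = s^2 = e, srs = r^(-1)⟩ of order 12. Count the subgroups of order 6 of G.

3

|G| = 12 and 6 | 12, so subgroups of order 6 are possible by Lagrange.
The subgroups of order 6 are: {e, r, r^2, r^3, r^4, r^5}; {e, r^2, r^4, s, r^2s, r^4s}; {e, r^2, r^4, rs, r^3s, r^5s}.
So G has 3 subgroups of order 6.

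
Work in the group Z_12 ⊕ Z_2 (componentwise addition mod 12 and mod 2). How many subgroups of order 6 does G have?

3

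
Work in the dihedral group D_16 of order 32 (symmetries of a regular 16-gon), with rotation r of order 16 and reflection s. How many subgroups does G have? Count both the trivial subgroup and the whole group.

|G| = 32, so by Lagrange every subgroup order divides 32. Divisors: 1, 2, 4, 8, 16, 32.
Subgroups by order — order 1: 1; order 2: 17; order 4: 9; order 8: 5; order 16: 3; order 32: 1.
Total: 1 + 17 + 9 + 5 + 3 + 1 = 36.

36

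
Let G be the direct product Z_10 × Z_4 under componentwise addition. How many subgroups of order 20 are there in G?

|G| = 40 and 20 | 40, so subgroups of order 20 are possible by Lagrange.
The subgroups of order 20 are: {(0,0), (0,1), (0,2), (0,3), (2,0), (2,1), (2,2), (2,3), (4,0), (4,1), (4,2), (4,3), (6,0), (6,1), (6,2), (6,3), (8,0), (8,1), (8,2), (8,3)}; {(0,0), (0,2), (1,0), (1,2), (2,0), (2,2), (3,0), (3,2), (4,0), (4,2), (5,0), (5,2), (6,0), (6,2), (7,0), (7,2), (8,0), (8,2), (9,0), (9,2)}; {(0,0), (0,2), (1,1), (1,3), (2,0), (2,2), (3,1), (3,3), (4,0), (4,2), (5,1), (5,3), (6,0), (6,2), (7,1), (7,3), (8,0), (8,2), (9,1), (9,3)}.
So G has 3 subgroups of order 20.

3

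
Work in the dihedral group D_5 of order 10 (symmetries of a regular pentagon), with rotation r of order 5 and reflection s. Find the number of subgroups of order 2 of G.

|G| = 10 and 2 | 10, so subgroups of order 2 are possible by Lagrange.
The subgroups of order 2 are: {e, r^2s}; {e, r^3s}; {e, r^4s}; {e, rs}; … (5 in all).
So G has 5 subgroups of order 2.

5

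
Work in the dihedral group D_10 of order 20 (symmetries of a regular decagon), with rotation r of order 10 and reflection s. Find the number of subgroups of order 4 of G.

5

|G| = 20 and 4 | 20, so subgroups of order 4 are possible by Lagrange.
The subgroups of order 4 are: {e, r^5, r^2s, r^7s}; {e, r^5, r^3s, r^8s}; {e, r^5, r^4s, r^9s}; {e, r^5, s, r^5s}; … (5 in all).
So G has 5 subgroups of order 4.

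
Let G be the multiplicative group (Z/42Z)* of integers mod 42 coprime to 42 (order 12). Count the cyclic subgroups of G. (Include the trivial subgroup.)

8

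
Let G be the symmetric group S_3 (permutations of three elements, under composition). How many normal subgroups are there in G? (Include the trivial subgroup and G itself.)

3

G has 6 subgroups. Checking conjugation-invariance by order — order 1: 1/1 normal; order 2: 0/3 normal; order 3: 1/1 normal; order 6: 1/1 normal.
Total normal subgroups: 3.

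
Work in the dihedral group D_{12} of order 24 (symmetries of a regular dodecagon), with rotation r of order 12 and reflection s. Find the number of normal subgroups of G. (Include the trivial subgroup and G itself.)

G has 34 subgroups. Checking conjugation-invariance by order — order 1: 1/1 normal; order 2: 1/13 normal; order 3: 1/1 normal; order 4: 1/7 normal; order 6: 1/5 normal; order 8: 0/3 normal; order 12: 3/3 normal; order 24: 1/1 normal.
Total normal subgroups: 9.

9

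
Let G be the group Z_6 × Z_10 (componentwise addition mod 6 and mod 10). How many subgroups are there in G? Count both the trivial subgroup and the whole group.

|G| = 60, so by Lagrange every subgroup order divides 60. Divisors: 1, 2, 3, 4, 5, 6, 10, 12, 15, 20, 30, 60.
Subgroups by order — order 1: 1; order 2: 3; order 3: 1; order 4: 1; order 5: 1; order 6: 3; order 10: 3; order 12: 1; order 15: 1; order 20: 1; order 30: 3; order 60: 1.
Total: 1 + 3 + 1 + 1 + 1 + 3 + 3 + 1 + 1 + 1 + 3 + 1 = 20.

20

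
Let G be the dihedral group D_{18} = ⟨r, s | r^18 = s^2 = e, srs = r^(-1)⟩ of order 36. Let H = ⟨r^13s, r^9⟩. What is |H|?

|⟨r^13s⟩| = 2 and |⟨r^9⟩| = 2, so |H| is a multiple of lcm(2, 2) = 2 and divides |G| = 36.
Closing under the operation: H = {e, r^9, r^4s, r^13s}, so |H| = 4.

4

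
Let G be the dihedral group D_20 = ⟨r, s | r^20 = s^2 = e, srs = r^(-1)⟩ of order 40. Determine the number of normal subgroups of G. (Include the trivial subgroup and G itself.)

G has 48 subgroups. Checking conjugation-invariance by order — order 1: 1/1 normal; order 2: 1/21 normal; order 4: 1/11 normal; order 5: 1/1 normal; order 8: 0/5 normal; order 10: 1/5 normal; order 20: 3/3 normal; order 40: 1/1 normal.
Total normal subgroups: 9.

9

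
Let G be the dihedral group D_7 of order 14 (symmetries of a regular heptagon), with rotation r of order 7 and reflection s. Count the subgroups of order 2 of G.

|G| = 14 and 2 | 14, so subgroups of order 2 are possible by Lagrange.
The subgroups of order 2 are: {e, r^2s}; {e, r^3s}; {e, r^4s}; {e, r^5s}; … (7 in all).
So G has 7 subgroups of order 2.

7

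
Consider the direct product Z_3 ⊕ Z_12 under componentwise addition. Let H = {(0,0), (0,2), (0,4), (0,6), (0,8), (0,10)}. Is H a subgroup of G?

|H| = 6 divides |G| = 36, consistent with Lagrange.
H contains the identity, every element's inverse is in H, and H is closed under +: it is a subgroup.
In fact H = ⟨(0,2)⟩.

Yes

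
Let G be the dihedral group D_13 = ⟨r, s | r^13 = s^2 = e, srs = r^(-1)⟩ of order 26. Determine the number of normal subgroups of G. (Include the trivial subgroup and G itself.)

3

G has 16 subgroups. Checking conjugation-invariance by order — order 1: 1/1 normal; order 2: 0/13 normal; order 13: 1/1 normal; order 26: 1/1 normal.
Total normal subgroups: 3.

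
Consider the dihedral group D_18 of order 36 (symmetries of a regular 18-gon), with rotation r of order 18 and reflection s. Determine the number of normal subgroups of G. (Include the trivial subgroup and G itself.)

G has 45 subgroups. Checking conjugation-invariance by order — order 1: 1/1 normal; order 2: 1/19 normal; order 3: 1/1 normal; order 4: 0/9 normal; order 6: 1/7 normal; order 9: 1/1 normal; order 12: 0/3 normal; order 18: 3/3 normal; order 36: 1/1 normal.
Total normal subgroups: 9.

9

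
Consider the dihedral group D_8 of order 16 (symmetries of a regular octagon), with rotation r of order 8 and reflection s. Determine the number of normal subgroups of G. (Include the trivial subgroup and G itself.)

G has 19 subgroups. Checking conjugation-invariance by order — order 1: 1/1 normal; order 2: 1/9 normal; order 4: 1/5 normal; order 8: 3/3 normal; order 16: 1/1 normal.
Total normal subgroups: 7.

7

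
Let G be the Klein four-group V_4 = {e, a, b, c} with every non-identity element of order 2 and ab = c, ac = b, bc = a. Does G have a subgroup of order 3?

No

3 does not divide |G| = 4, so by Lagrange no subgroup of order 3 exists.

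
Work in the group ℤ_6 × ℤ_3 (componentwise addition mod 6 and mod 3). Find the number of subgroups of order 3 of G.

4

|G| = 18 and 3 | 18, so subgroups of order 3 are possible by Lagrange.
The subgroups of order 3 are: {(0,0), (0,1), (0,2)}; {(0,0), (2,0), (4,0)}; {(0,0), (2,1), (4,2)}; {(0,0), (2,2), (4,1)}.
So G has 4 subgroups of order 3.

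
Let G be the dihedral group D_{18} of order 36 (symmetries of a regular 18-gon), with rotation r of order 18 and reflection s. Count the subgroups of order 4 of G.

9

|G| = 36 and 4 | 36, so subgroups of order 4 are possible by Lagrange.
The subgroups of order 4 are: {e, r^9, rs, r^10s}; {e, r^9, r^2s, r^11s}; {e, r^9, r^3s, r^12s}; {e, r^9, r^4s, r^13s}; … (9 in all).
So G has 9 subgroups of order 4.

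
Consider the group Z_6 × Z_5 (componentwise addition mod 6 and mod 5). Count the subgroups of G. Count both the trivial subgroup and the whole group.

8

|G| = 30, so by Lagrange every subgroup order divides 30. Divisors: 1, 2, 3, 5, 6, 10, 15, 30.
Subgroups by order — order 1: 1; order 2: 1; order 3: 1; order 5: 1; order 6: 1; order 10: 1; order 15: 1; order 30: 1.
Total: 1 + 1 + 1 + 1 + 1 + 1 + 1 + 1 = 8.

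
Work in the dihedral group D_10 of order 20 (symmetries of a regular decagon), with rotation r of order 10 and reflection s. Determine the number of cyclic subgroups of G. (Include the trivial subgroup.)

14

Each element a generates a cyclic subgroup ⟨a⟩; distinct elements may generate the same one (a cyclic group of order d has φ(d) generators).
Cyclic subgroups by order — order 1: 1; order 2: 11; order 5: 1; order 10: 1.
Total: 14.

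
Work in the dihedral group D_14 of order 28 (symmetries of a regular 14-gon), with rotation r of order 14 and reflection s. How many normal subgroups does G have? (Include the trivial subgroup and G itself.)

G has 28 subgroups. Checking conjugation-invariance by order — order 1: 1/1 normal; order 2: 1/15 normal; order 4: 0/7 normal; order 7: 1/1 normal; order 14: 3/3 normal; order 28: 1/1 normal.
Total normal subgroups: 7.

7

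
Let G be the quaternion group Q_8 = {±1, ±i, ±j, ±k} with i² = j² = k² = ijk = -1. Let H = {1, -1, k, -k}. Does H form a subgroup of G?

|H| = 4 divides |G| = 8, consistent with Lagrange.
H contains the identity, every element's inverse is in H, and H is closed under ·: it is a subgroup.
In fact H = ⟨-k⟩.

Yes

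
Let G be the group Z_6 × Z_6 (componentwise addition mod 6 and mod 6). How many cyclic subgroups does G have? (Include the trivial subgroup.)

A cyclic subgroup of order d is generated by each of its φ(d) elements of order d, so the cyclic subgroups of order d number (#elements of order d)/φ(d).
Cyclic subgroups by order — order 1: 1; order 2: 3; order 3: 4; order 6: 12.
Total: 20.

20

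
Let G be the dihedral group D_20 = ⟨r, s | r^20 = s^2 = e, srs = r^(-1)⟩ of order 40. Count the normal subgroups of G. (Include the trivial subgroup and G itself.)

9

G has 48 subgroups. Checking conjugation-invariance by order — order 1: 1/1 normal; order 2: 1/21 normal; order 4: 1/11 normal; order 5: 1/1 normal; order 8: 0/5 normal; order 10: 1/5 normal; order 20: 3/3 normal; order 40: 1/1 normal.
Total normal subgroups: 9.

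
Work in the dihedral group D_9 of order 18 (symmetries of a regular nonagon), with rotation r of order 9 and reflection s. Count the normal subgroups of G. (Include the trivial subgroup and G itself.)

G has 16 subgroups. Checking conjugation-invariance by order — order 1: 1/1 normal; order 2: 0/9 normal; order 3: 1/1 normal; order 6: 0/3 normal; order 9: 1/1 normal; order 18: 1/1 normal.
Total normal subgroups: 4.

4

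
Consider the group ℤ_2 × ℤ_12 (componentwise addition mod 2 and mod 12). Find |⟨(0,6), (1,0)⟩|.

4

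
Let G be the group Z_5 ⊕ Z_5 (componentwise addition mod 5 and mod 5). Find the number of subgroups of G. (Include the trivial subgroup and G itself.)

|G| = 25, so by Lagrange every subgroup order divides 25. Divisors: 1, 5, 25.
Subgroups by order — order 1: 1; order 5: 6; order 25: 1.
Total: 1 + 6 + 1 = 8.

8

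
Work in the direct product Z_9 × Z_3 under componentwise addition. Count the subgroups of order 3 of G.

|G| = 27 and 3 | 27, so subgroups of order 3 are possible by Lagrange.
The subgroups of order 3 are: {(0,0), (0,1), (0,2)}; {(0,0), (3,0), (6,0)}; {(0,0), (3,1), (6,2)}; {(0,0), (3,2), (6,1)}.
So G has 4 subgroups of order 3.

4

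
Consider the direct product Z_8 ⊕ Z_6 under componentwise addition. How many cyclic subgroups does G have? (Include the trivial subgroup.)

A cyclic subgroup of order d is generated by each of its φ(d) elements of order d, so the cyclic subgroups of order d number (#elements of order d)/φ(d).
Cyclic subgroups by order — order 1: 1; order 2: 3; order 3: 1; order 4: 2; order 6: 3; order 8: 2; order 12: 2; order 24: 2.
Total: 16.

16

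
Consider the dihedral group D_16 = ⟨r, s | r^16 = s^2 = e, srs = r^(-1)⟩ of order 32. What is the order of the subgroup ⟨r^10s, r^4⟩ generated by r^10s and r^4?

8

|⟨r^10s⟩| = 2 and |⟨r^4⟩| = 4, so |H| is a multiple of lcm(2, 4) = 4 and divides |G| = 32.
Closing under the operation: H = {e, r^4, r^8, r^12, r^2s, r^6s, r^10s, r^14s}, so |H| = 8.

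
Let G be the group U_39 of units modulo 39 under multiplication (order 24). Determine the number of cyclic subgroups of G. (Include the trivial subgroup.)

12

A cyclic subgroup of order d is generated by each of its φ(d) elements of order d, so the cyclic subgroups of order d number (#elements of order d)/φ(d).
Cyclic subgroups by order — order 1: 1; order 2: 3; order 3: 1; order 4: 2; order 6: 3; order 12: 2.
Total: 12.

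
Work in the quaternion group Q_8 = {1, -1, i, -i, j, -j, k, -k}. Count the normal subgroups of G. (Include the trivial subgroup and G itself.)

6

G has 6 subgroups. Checking conjugation-invariance by order — order 1: 1/1 normal; order 2: 1/1 normal; order 4: 3/3 normal; order 8: 1/1 normal.
Total normal subgroups: 6.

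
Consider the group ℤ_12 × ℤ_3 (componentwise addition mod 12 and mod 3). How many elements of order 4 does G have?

2

An element (a,b) has order lcm(ord(a), ord(b)); count pairs with lcm equal to 4.
Enumerating gives 2 such elements.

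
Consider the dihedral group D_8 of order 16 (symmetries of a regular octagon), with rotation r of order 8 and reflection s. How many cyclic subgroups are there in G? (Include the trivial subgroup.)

12

Group the elements of G by the cyclic subgroup they generate; each cyclic subgroup of order d accounts for φ(d) elements.
Cyclic subgroups by order — order 1: 1; order 2: 9; order 4: 1; order 8: 1.
Total: 12.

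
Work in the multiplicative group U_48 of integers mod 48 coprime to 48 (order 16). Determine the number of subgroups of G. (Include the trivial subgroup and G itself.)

|G| = 16, so by Lagrange every subgroup order divides 16. Divisors: 1, 2, 4, 8, 16.
Subgroups by order — order 1: 1; order 2: 7; order 4: 11; order 8: 7; order 16: 1.
Total: 1 + 7 + 11 + 7 + 1 = 27.

27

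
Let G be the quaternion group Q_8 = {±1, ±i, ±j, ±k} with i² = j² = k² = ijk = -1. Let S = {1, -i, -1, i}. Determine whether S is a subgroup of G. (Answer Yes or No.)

Yes

|S| = 4 divides |G| = 8, consistent with Lagrange.
S contains the identity, every element's inverse is in S, and S is closed under ·: it is a subgroup.
In fact S = ⟨-i⟩.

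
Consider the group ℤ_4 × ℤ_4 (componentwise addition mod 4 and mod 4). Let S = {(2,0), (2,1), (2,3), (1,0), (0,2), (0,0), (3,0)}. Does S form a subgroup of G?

No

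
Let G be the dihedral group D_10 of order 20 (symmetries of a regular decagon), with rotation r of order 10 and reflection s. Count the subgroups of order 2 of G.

11

|G| = 20 and 2 | 20, so subgroups of order 2 are possible by Lagrange.
The subgroups of order 2 are: {e, r^2s}; {e, r^3s}; {e, r^4s}; {e, r^5}; … (11 in all).
So G has 11 subgroups of order 2.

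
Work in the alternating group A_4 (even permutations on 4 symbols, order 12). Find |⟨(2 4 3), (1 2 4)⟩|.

12

|⟨(2 4 3)⟩| = 3 and |⟨(1 2 4)⟩| = 3, so |H| is a multiple of lcm(3, 3) = 3 and divides |G| = 12.
Closing {(2 4 3), (1 2 4)} under the group operation gives all of G, so |H| = 12.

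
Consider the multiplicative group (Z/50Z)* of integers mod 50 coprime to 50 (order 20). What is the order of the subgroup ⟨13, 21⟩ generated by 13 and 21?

|⟨13⟩| = 20 and |⟨21⟩| = 5, so |H| is a multiple of lcm(20, 5) = 20 and divides |G| = 20.
Closing {13, 21} under the group operation gives all of G, so |H| = 20.

20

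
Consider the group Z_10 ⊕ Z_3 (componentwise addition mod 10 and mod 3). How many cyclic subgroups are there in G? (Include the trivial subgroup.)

A cyclic subgroup of order d is generated by each of its φ(d) elements of order d, so the cyclic subgroups of order d number (#elements of order d)/φ(d).
Cyclic subgroups by order — order 1: 1; order 2: 1; order 3: 1; order 5: 1; order 6: 1; order 10: 1; order 15: 1; order 30: 1.
Total: 8.

8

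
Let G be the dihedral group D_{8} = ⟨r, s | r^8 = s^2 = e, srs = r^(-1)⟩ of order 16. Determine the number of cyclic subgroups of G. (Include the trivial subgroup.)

Group the elements of G by the cyclic subgroup they generate; each cyclic subgroup of order d accounts for φ(d) elements.
Cyclic subgroups by order — order 1: 1; order 2: 9; order 4: 1; order 8: 1.
Total: 12.

12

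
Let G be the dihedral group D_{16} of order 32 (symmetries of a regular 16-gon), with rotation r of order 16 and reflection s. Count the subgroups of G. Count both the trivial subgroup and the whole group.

|G| = 32, so by Lagrange every subgroup order divides 32. Divisors: 1, 2, 4, 8, 16, 32.
Subgroups by order — order 1: 1; order 2: 17; order 4: 9; order 8: 5; order 16: 3; order 32: 1.
Total: 1 + 17 + 9 + 5 + 3 + 1 = 36.

36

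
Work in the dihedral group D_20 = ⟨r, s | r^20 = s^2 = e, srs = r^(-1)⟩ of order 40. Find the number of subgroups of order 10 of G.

|G| = 40 and 10 | 40, so subgroups of order 10 are possible by Lagrange.
The subgroups of order 10 are: {e, r^2, r^4, r^6, r^8, r^10, r^12, r^14, r^16, r^18}; {e, r^4, r^8, r^12, r^16, r^2s, r^6s, r^10s, r^14s, r^18s}; {e, r^4, r^8, r^12, r^16, r^3s, r^7s, r^11s, r^15s, r^19s}; {e, r^4, r^8, r^12, r^16, s, r^4s, r^8s, r^12s, r^16s}; … (5 in all).
So G has 5 subgroups of order 10.

5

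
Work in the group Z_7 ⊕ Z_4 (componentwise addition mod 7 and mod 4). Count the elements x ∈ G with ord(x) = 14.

6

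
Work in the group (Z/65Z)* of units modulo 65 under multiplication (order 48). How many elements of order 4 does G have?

Enumerating element orders in G gives 12 elements of order 4.

12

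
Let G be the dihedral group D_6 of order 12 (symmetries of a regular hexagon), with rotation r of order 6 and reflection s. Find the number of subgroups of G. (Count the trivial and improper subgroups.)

|G| = 12, so by Lagrange every subgroup order divides 12. Divisors: 1, 2, 3, 4, 6, 12.
Subgroups by order — order 1: 1; order 2: 7; order 3: 1; order 4: 3; order 6: 3; order 12: 1.
Total: 1 + 7 + 1 + 3 + 3 + 1 = 16.

16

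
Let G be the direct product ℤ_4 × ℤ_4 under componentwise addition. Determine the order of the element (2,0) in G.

2

The order of (2,0) in Z_4 × Z_4 is lcm(ord(2) in Z_4, ord(0) in Z_4).
ord(2) = 2 and ord(0) = 1, so |⟨(2,0)⟩| = lcm(2, 1) = 2.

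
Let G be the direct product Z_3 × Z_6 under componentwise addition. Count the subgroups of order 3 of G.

4

|G| = 18 and 3 | 18, so subgroups of order 3 are possible by Lagrange.
The subgroups of order 3 are: {(0,0), (0,2), (0,4)}; {(0,0), (1,0), (2,0)}; {(0,0), (1,2), (2,4)}; {(0,0), (1,4), (2,2)}.
So G has 4 subgroups of order 3.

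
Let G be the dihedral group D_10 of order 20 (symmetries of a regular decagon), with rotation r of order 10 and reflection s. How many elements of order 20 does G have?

0

No element of G has order 20 (even though 20 | 20).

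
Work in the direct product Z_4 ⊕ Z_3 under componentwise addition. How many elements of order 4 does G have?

An element (a,b) has order lcm(ord(a), ord(b)); count pairs with lcm equal to 4.
Enumerating gives 2 such elements.

2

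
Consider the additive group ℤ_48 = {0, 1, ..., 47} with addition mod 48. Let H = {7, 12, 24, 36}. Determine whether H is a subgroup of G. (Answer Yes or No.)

No

The identity 0 ∉ H, so H is not a subgroup.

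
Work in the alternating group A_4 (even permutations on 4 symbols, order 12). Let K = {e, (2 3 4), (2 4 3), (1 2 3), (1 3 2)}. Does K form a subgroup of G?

No

|K| = 5 does not divide |G| = 12, so by Lagrange K is not a subgroup.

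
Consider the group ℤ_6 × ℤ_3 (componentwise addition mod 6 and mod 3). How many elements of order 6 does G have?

8

An element (a,b) has order lcm(ord(a), ord(b)); count pairs with lcm equal to 6.
Enumerating gives 8 such elements.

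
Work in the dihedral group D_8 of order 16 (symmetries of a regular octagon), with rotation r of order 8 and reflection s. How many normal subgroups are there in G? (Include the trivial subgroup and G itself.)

G has 19 subgroups. Checking conjugation-invariance by order — order 1: 1/1 normal; order 2: 1/9 normal; order 4: 1/5 normal; order 8: 3/3 normal; order 16: 1/1 normal.
Total normal subgroups: 7.

7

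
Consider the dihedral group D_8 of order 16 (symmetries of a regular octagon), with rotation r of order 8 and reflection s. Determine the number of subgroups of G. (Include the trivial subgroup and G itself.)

|G| = 16, so by Lagrange every subgroup order divides 16. Divisors: 1, 2, 4, 8, 16.
Subgroups by order — order 1: 1; order 2: 9; order 4: 5; order 8: 3; order 16: 1.
Total: 1 + 9 + 5 + 3 + 1 = 19.

19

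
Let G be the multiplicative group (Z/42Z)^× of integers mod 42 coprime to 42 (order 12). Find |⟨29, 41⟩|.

|⟨29⟩| = 2 and |⟨41⟩| = 2, so |H| is a multiple of lcm(2, 2) = 2 and divides |G| = 12.
Closing under the operation: H = {1, 13, 29, 41}, so |H| = 4.

4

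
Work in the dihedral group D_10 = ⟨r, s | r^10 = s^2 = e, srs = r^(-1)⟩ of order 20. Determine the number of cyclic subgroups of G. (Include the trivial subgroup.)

14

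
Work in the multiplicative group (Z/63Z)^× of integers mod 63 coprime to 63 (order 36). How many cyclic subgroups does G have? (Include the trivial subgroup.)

Group the elements of G by the cyclic subgroup they generate; each cyclic subgroup of order d accounts for φ(d) elements.
Cyclic subgroups by order — order 1: 1; order 2: 3; order 3: 4; order 6: 12.
Total: 20.

20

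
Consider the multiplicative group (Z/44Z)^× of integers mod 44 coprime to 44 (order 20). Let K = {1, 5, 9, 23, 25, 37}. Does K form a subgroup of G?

|K| = 6 does not divide |G| = 20, so by Lagrange K is not a subgroup.

No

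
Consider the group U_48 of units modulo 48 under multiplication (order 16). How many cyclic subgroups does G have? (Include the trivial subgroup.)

A cyclic subgroup of order d is generated by each of its φ(d) elements of order d, so the cyclic subgroups of order d number (#elements of order d)/φ(d).
Cyclic subgroups by order — order 1: 1; order 2: 7; order 4: 4.
Total: 12.

12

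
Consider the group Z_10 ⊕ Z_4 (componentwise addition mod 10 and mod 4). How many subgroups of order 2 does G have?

3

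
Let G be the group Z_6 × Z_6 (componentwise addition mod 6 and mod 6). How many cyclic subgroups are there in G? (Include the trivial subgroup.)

20

A cyclic subgroup of order d is generated by each of its φ(d) elements of order d, so the cyclic subgroups of order d number (#elements of order d)/φ(d).
Cyclic subgroups by order — order 1: 1; order 2: 3; order 3: 4; order 6: 12.
Total: 20.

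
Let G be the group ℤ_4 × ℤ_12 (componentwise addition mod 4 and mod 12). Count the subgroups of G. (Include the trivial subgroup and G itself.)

|G| = 48, so by Lagrange every subgroup order divides 48. Divisors: 1, 2, 3, 4, 6, 8, 12, 16, 24, 48.
Subgroups by order — order 1: 1; order 2: 3; order 3: 1; order 4: 7; order 6: 3; order 8: 3; order 12: 7; order 16: 1; order 24: 3; order 48: 1.
Total: 1 + 3 + 1 + 7 + 3 + 3 + 7 + 1 + 3 + 1 = 30.

30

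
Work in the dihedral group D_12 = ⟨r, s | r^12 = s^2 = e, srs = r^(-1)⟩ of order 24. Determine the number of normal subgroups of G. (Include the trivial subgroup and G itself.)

G has 34 subgroups. Checking conjugation-invariance by order — order 1: 1/1 normal; order 2: 1/13 normal; order 3: 1/1 normal; order 4: 1/7 normal; order 6: 1/5 normal; order 8: 0/3 normal; order 12: 3/3 normal; order 24: 1/1 normal.
Total normal subgroups: 9.

9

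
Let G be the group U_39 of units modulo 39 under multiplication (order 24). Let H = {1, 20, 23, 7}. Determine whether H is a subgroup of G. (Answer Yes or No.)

No

20 ∈ H but its inverse 2 ∉ H, so H is not a subgroup.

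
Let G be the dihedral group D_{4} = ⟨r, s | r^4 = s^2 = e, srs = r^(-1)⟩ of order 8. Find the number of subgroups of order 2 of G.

|G| = 8 and 2 | 8, so subgroups of order 2 are possible by Lagrange.
The subgroups of order 2 are: {e, r^2}; {e, r^2s}; {e, r^3s}; {e, rs}; … (5 in all).
So G has 5 subgroups of order 2.

5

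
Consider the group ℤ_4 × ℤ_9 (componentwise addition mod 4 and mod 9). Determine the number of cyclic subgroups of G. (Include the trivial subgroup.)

9

A cyclic subgroup of order d is generated by each of its φ(d) elements of order d, so the cyclic subgroups of order d number (#elements of order d)/φ(d).
Cyclic subgroups by order — order 1: 1; order 2: 1; order 3: 1; order 4: 1; order 6: 1; order 9: 1; order 12: 1; order 18: 1; order 36: 1.
Total: 9.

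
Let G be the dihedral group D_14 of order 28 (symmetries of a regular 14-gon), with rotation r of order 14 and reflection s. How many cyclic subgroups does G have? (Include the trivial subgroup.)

18

A cyclic subgroup of order d is generated by each of its φ(d) elements of order d, so the cyclic subgroups of order d number (#elements of order d)/φ(d).
Cyclic subgroups by order — order 1: 1; order 2: 15; order 7: 1; order 14: 1.
Total: 18.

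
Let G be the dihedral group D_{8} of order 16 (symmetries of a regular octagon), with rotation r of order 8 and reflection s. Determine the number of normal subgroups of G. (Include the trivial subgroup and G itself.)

G has 19 subgroups. Checking conjugation-invariance by order — order 1: 1/1 normal; order 2: 1/9 normal; order 4: 1/5 normal; order 8: 3/3 normal; order 16: 1/1 normal.
Total normal subgroups: 7.

7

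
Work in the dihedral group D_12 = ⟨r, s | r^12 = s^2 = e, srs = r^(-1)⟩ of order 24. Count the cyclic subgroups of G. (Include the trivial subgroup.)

Group the elements of G by the cyclic subgroup they generate; each cyclic subgroup of order d accounts for φ(d) elements.
Cyclic subgroups by order — order 1: 1; order 2: 13; order 3: 1; order 4: 1; order 6: 1; order 12: 1.
Total: 18.

18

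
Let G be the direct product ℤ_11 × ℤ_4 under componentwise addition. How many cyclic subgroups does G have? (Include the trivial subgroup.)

Each element a generates a cyclic subgroup ⟨a⟩; distinct elements may generate the same one (a cyclic group of order d has φ(d) generators).
Cyclic subgroups by order — order 1: 1; order 2: 1; order 4: 1; order 11: 1; order 22: 1; order 44: 1.
Total: 6.

6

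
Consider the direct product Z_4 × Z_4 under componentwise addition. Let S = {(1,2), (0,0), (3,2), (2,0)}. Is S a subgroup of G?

|S| = 4 divides |G| = 16, consistent with Lagrange.
S contains the identity, every element's inverse is in S, and S is closed under +: it is a subgroup.
In fact S = ⟨(3,2)⟩.

Yes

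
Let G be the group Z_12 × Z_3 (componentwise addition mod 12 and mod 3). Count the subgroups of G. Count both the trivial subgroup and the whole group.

18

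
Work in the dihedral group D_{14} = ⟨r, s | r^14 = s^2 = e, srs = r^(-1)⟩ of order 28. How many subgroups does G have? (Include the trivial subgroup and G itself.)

28

|G| = 28, so by Lagrange every subgroup order divides 28. Divisors: 1, 2, 4, 7, 14, 28.
Subgroups by order — order 1: 1; order 2: 15; order 4: 7; order 7: 1; order 14: 3; order 28: 1.
Total: 1 + 15 + 7 + 1 + 3 + 1 = 28.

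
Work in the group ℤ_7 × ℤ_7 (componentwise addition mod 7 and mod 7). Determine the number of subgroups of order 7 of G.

8

|G| = 49 and 7 | 49, so subgroups of order 7 are possible by Lagrange.
The subgroups of order 7 are: {(0,0), (0,1), (0,2), (0,3), (0,4), (0,5), (0,6)}; {(0,0), (1,0), (2,0), (3,0), (4,0), (5,0), (6,0)}; {(0,0), (1,1), (2,2), (3,3), (4,4), (5,5), (6,6)}; {(0,0), (1,2), (2,4), (3,6), (4,1), (5,3), (6,5)}; … (8 in all).
So G has 8 subgroups of order 7.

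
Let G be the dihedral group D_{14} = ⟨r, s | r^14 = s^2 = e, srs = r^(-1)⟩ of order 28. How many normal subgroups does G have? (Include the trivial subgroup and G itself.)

7

G has 28 subgroups. Checking conjugation-invariance by order — order 1: 1/1 normal; order 2: 1/15 normal; order 4: 0/7 normal; order 7: 1/1 normal; order 14: 3/3 normal; order 28: 1/1 normal.
Total normal subgroups: 7.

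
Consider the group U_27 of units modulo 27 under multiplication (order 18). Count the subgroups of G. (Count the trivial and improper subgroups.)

|G| = 18, so by Lagrange every subgroup order divides 18. Divisors: 1, 2, 3, 6, 9, 18.
Subgroups by order — order 1: 1; order 2: 1; order 3: 1; order 6: 1; order 9: 1; order 18: 1.
Total: 1 + 1 + 1 + 1 + 1 + 1 = 6.

6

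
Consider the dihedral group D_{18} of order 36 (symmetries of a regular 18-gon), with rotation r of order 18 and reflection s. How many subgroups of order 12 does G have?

3

|G| = 36 and 12 | 36, so subgroups of order 12 are possible by Lagrange.
The subgroups of order 12 are: {e, r^3, r^6, r^9, r^12, r^15, rs, r^4s, r^7s, r^10s, r^13s, r^16s}; {e, r^3, r^6, r^9, r^12, r^15, r^2s, r^5s, r^8s, r^11s, r^14s, r^17s}; {e, r^3, r^6, r^9, r^12, r^15, s, r^3s, r^6s, r^9s, r^12s, r^15s}.
So G has 3 subgroups of order 12.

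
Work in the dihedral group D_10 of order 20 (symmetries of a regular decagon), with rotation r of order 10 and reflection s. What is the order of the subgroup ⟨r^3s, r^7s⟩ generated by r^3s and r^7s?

10

|⟨r^3s⟩| = 2 and |⟨r^7s⟩| = 2, so |H| is a multiple of lcm(2, 2) = 2 and divides |G| = 20.
Closing under the operation: H = {e, r^2, r^4, r^6, r^8, rs, r^3s, r^5s, r^7s, r^9s}, so |H| = 10.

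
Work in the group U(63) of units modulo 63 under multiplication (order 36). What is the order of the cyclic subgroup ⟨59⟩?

6

Compute successive powers of 59 mod 63: 59, 16, 62, 4, 47, 1; 59^6 ≡ 1 (mod 63).
So |⟨59⟩| = 6.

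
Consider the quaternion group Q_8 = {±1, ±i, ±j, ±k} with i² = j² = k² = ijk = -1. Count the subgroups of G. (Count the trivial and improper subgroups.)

6

|G| = 8, so by Lagrange every subgroup order divides 8. Divisors: 1, 2, 4, 8.
Subgroups by order — order 1: 1; order 2: 1; order 4: 3; order 8: 1.
Total: 1 + 1 + 3 + 1 = 6.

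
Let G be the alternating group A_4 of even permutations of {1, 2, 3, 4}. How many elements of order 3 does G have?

8

The elements of order 3 are: (2 3 4), (2 4 3), (1 2 3), (1 2 4), (1 3 2), (1 3 4), (1 4 2), (1 4 3).
That's 8.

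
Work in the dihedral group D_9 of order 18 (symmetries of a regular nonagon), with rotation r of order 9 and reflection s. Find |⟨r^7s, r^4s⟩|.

|⟨r^7s⟩| = 2 and |⟨r^4s⟩| = 2, so |H| is a multiple of lcm(2, 2) = 2 and divides |G| = 18.
Closing under the operation: H = {e, r^3, r^6, rs, r^4s, r^7s}, so |H| = 6.

6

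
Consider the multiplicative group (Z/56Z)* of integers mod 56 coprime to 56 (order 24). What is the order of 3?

6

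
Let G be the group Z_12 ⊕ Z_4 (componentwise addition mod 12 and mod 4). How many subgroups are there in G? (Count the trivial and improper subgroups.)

|G| = 48, so by Lagrange every subgroup order divides 48. Divisors: 1, 2, 3, 4, 6, 8, 12, 16, 24, 48.
Subgroups by order — order 1: 1; order 2: 3; order 3: 1; order 4: 7; order 6: 3; order 8: 3; order 12: 7; order 16: 1; order 24: 3; order 48: 1.
Total: 1 + 3 + 1 + 7 + 3 + 3 + 7 + 1 + 3 + 1 = 30.

30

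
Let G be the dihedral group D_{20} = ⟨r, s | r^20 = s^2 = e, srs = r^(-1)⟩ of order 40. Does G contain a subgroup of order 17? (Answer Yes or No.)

No

17 does not divide |G| = 40, so by Lagrange no subgroup of order 17 exists.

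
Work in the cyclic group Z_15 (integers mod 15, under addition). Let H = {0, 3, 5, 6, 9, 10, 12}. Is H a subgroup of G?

|H| = 7 does not divide |G| = 15, so by Lagrange H is not a subgroup.

No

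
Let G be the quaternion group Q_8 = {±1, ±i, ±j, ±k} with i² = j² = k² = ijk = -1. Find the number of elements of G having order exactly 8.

0

No element of G has order 8 (even though 8 | 8).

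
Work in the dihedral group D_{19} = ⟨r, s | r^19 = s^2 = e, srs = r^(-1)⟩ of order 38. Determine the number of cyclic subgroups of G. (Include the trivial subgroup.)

A cyclic subgroup of order d is generated by each of its φ(d) elements of order d, so the cyclic subgroups of order d number (#elements of order d)/φ(d).
Cyclic subgroups by order — order 1: 1; order 2: 19; order 19: 1.
Total: 21.

21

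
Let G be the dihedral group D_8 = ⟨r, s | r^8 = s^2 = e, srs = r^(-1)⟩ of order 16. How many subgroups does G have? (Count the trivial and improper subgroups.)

19

|G| = 16, so by Lagrange every subgroup order divides 16. Divisors: 1, 2, 4, 8, 16.
Subgroups by order — order 1: 1; order 2: 9; order 4: 5; order 8: 3; order 16: 1.
Total: 1 + 9 + 5 + 3 + 1 = 19.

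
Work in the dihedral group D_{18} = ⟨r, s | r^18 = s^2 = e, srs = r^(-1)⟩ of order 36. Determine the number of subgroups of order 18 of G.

3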